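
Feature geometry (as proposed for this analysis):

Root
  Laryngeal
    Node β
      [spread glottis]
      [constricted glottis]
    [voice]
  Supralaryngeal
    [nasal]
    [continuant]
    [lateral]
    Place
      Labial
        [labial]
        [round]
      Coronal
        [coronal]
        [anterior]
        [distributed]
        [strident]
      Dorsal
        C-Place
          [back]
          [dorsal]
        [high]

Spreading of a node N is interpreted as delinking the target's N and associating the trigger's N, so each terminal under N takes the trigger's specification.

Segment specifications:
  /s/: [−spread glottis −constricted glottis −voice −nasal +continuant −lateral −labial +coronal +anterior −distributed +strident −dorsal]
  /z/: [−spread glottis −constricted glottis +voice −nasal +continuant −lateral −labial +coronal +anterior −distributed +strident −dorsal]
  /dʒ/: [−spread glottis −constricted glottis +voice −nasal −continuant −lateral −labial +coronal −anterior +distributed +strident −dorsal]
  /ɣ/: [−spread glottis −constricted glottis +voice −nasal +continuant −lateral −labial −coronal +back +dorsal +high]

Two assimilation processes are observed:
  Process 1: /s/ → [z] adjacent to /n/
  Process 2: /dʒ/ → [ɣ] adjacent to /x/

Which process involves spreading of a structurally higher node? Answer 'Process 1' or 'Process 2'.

In Process 1, [voice] changes, so the minimal spreading node is [voice] at depth 2.
Process 2 alters [continuant], [coronal], [anterior], [distributed], [strident], [dorsal], [high], [back]; the lowest common ancestor is Supralaryngeal (depth 1 from Root).
Supralaryngeal (depth 1) sits above [voice] (depth 2), making Process 2 the one with the higher spreading node.

Process 2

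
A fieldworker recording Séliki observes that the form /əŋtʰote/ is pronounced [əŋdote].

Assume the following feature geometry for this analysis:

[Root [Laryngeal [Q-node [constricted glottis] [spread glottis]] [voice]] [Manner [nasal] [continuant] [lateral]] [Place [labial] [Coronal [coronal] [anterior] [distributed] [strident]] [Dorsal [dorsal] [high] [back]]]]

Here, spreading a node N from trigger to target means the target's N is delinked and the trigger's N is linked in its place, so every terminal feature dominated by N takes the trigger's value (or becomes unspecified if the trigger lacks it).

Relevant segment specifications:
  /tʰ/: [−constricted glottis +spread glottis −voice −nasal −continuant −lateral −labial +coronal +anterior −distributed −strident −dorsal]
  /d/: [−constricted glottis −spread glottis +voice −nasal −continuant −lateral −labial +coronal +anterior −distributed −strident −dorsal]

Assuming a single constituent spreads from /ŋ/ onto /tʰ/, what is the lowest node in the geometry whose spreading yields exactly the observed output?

Laryngeal

Comparing /tʰ/ with its surface form [d], the features that change are [voice], [spread glottis].
These terminals are all dominated by Laryngeal, and no proper subconstituent of Laryngeal covers them all; Laryngeal is their lowest common ancestor.
Delinking /tʰ/'s Laryngeal and associating /ŋ/'s Laryngeal gives precisely the feature bundle of [d].
Since [dorsal], [coronal] are preserved even though /ŋ/ disagrees there, no node above Laryngeal spread.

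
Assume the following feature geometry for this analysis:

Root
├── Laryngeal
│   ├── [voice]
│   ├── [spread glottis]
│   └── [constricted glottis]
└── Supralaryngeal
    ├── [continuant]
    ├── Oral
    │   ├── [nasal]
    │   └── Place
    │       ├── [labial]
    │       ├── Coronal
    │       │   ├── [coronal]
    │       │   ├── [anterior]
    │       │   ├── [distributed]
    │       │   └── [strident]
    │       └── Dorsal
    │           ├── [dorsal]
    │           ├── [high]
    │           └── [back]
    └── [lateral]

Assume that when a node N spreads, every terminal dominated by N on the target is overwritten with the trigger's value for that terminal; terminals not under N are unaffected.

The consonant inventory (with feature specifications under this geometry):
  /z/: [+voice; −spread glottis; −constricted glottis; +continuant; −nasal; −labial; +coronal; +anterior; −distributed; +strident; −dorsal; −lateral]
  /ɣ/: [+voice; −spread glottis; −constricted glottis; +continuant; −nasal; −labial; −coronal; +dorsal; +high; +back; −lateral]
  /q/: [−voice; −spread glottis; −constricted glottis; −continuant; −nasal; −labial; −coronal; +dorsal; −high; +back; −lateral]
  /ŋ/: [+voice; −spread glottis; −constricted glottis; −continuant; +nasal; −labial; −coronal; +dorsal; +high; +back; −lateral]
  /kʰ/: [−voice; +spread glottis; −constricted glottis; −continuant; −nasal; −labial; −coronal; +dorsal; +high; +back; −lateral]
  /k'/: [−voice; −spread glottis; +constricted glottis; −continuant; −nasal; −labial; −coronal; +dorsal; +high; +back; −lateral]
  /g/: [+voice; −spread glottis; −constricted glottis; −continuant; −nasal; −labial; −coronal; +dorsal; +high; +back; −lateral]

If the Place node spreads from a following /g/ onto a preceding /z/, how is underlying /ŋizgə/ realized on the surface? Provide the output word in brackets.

[ŋiɣgə]

Terminals under Place in this geometry: [labial], [coronal], [anterior], [distributed], [strident], [dorsal], [high], [back].
Spreading Place from /g/ onto /z/ replaces those values with /g/'s: [−labial], [−coronal], [+dorsal], [+high], [+back]. Features outside Place ([voice], [spread glottis], [constricted glottis], …) stay as in /z/.
Among the inventory, only /ɣ/ has exactly this specification, giving the surface form [ŋiɣgə].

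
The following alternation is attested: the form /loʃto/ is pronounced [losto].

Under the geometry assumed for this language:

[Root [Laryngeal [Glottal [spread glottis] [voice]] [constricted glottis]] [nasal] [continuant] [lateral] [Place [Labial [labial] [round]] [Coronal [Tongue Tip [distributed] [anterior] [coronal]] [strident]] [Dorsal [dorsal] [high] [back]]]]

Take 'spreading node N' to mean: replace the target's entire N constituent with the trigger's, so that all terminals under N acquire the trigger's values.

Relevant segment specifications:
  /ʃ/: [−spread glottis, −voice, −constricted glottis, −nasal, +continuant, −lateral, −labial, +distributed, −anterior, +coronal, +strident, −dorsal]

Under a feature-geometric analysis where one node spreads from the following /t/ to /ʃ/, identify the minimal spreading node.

Tongue Tip

/ʃ/ and [s] differ in [anterior], [distributed]; every other specified feature is identical.
In this geometry the lowest node dominating all of them is Tongue Tip: every daughter of Tongue Tip dominates only a proper subset, so no lower node suffices.
If Tongue Tip spreads, every terminal under it takes /t/'s value, producing [s] as observed.
Since [strident] is preserved even though /t/ disagrees there, no node above Tongue Tip spread.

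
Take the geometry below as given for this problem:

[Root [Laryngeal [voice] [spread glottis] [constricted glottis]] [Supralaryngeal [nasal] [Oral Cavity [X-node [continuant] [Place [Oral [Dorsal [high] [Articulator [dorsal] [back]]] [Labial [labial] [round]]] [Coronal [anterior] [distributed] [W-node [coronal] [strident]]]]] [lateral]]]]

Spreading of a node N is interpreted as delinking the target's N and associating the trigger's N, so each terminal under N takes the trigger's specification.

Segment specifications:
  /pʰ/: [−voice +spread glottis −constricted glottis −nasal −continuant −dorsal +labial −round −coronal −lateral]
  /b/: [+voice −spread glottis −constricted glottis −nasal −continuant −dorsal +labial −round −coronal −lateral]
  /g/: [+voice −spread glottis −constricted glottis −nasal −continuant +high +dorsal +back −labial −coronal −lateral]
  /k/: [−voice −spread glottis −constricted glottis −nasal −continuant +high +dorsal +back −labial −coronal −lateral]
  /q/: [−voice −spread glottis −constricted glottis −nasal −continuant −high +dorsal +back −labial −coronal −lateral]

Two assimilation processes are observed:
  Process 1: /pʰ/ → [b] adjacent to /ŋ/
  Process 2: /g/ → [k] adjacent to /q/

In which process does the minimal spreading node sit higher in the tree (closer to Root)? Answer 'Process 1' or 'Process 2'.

Process 1

Process 1 alters [voice], [spread glottis]; the lowest common ancestor is Laryngeal (depth 1 from Root).
In Process 2, [voice] changes, so the minimal spreading node is [voice] at depth 2.
Depth 1 < depth 2; Process 1 involves the structurally higher constituent Laryngeal.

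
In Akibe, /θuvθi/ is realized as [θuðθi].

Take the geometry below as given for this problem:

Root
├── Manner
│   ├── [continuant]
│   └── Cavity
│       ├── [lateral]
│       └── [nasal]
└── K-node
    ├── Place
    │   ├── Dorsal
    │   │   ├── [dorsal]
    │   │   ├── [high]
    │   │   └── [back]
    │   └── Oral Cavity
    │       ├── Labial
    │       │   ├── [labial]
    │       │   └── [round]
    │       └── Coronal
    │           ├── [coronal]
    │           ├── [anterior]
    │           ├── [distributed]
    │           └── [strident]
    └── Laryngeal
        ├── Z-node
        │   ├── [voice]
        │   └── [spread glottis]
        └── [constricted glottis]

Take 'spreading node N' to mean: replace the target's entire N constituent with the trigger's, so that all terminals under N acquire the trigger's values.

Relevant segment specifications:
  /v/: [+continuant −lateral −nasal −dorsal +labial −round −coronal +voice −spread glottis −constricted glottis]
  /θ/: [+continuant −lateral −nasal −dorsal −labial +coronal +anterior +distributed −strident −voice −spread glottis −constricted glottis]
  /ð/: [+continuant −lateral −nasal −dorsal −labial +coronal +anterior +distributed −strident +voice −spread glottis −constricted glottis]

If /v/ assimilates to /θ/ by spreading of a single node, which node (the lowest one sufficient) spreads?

Oral Cavity

Comparing /v/ with its surface form [ð], the features that change are [labial], [round], [coronal], [anterior], [distributed], [strident].
The smallest constituent containing every changed terminal is Oral Cavity — each of its daughters lacks at least one of the affected features.
Delinking /v/'s Oral Cavity and associating /θ/'s Oral Cavity gives precisely the feature bundle of [ð].
[voice] stays as in /v/ although /θ/ differs there, so no node dominating it spread; among the remaining candidates Oral Cavity is the lowest that derives the output.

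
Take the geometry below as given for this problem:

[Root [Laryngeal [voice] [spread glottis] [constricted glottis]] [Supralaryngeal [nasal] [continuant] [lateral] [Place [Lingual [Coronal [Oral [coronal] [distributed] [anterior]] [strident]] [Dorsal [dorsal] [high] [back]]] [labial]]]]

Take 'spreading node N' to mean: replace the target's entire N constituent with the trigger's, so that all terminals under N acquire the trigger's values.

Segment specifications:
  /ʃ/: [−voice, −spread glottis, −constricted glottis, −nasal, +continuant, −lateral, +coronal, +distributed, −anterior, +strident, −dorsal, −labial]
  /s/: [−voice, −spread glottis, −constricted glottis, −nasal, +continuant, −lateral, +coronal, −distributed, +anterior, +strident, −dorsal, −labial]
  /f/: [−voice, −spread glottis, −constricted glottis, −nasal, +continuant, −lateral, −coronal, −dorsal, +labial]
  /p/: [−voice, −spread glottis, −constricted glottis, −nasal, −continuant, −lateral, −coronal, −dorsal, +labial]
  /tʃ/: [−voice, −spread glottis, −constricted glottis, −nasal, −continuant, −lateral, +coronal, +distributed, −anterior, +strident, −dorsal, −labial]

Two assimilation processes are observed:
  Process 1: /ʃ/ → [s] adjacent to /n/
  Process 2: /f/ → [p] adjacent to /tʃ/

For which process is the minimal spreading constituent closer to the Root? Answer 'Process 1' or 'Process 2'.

Process 1: the features that change are [anterior], [distributed]; the minimal node is Oral (depth 5).
Process 2 alters [continuant]; the lowest dominating node is [continuant] (depth 2 from Root).
[continuant] is closer to Root than Oral, so Process 2 spreads the higher node.

Process 2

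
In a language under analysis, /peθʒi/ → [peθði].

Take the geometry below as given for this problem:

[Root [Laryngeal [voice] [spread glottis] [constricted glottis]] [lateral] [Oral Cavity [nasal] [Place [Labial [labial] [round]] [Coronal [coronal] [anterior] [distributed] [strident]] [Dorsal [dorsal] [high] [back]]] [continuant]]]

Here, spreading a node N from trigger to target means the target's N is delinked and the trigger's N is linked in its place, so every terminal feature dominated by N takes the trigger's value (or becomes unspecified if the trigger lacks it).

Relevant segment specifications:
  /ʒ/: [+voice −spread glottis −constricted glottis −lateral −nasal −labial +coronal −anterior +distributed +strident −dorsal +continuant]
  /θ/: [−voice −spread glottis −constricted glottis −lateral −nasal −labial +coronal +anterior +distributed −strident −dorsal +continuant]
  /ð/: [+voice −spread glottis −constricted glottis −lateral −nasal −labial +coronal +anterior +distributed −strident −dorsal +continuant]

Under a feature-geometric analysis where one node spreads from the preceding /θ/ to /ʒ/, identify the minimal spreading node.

/ʒ/ and [ð] differ in [anterior], [strident]; every other specified feature is identical.
Tracing each changed feature up the tree, the paths first meet at Coronal; any lower node misses at least one of them.
Delinking /ʒ/'s Coronal and associating /θ/'s Coronal gives precisely the feature bundle of [ð].
[voice], a feature on which the two segments disagree outside Coronal, is unchanged — nothing dominating it spread, and Coronal is the minimal sufficient constituent.

Coronal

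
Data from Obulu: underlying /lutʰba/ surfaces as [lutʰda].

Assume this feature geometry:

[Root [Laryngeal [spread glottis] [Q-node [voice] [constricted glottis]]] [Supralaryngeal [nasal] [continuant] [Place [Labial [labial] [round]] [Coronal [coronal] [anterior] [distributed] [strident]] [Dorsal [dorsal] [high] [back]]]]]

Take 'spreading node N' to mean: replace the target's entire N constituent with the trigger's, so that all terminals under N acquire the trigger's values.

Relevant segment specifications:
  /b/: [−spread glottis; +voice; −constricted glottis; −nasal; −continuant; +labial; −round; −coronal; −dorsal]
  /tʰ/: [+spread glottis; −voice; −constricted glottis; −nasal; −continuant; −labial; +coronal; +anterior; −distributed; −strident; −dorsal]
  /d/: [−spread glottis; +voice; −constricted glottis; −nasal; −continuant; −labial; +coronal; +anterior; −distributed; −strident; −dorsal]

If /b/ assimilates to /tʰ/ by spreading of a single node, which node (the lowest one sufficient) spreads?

Place

Feature comparison: [labial], [round], [coronal], [anterior], [distributed], [strident] differ between /b/ and [d]; the remaining terminals match.
The smallest constituent containing every changed terminal is Place — each of its daughters lacks at least one of the affected features.
Delinking /b/'s Place and associating /tʰ/'s Place gives precisely the feature bundle of [d].
[spread glottis], [voice] stay as in /b/ although /tʰ/ differs there, so no node dominating them spread; among the remaining candidates Place is the lowest that derives the output.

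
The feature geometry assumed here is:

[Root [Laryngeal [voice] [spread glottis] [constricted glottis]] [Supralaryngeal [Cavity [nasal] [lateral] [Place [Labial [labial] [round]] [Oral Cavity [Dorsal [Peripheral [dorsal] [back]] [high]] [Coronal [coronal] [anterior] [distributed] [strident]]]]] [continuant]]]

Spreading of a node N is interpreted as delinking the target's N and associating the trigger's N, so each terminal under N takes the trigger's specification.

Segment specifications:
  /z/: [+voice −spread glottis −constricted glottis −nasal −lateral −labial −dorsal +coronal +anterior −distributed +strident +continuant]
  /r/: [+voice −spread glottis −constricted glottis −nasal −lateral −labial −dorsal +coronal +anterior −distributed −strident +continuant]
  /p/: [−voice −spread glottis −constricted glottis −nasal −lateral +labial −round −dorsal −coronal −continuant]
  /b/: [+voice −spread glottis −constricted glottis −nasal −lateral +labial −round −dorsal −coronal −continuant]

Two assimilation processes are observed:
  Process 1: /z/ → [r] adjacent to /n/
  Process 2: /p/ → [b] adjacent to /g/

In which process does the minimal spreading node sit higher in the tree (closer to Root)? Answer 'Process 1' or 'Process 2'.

Process 2

Process 1: the feature that changes is [strident]; the minimal node is [strident] (depth 6).
In Process 2, [voice] changes, so the minimal spreading node is [voice] at depth 2.
[voice] is closer to Root than [strident], so Process 2 spreads the higher node.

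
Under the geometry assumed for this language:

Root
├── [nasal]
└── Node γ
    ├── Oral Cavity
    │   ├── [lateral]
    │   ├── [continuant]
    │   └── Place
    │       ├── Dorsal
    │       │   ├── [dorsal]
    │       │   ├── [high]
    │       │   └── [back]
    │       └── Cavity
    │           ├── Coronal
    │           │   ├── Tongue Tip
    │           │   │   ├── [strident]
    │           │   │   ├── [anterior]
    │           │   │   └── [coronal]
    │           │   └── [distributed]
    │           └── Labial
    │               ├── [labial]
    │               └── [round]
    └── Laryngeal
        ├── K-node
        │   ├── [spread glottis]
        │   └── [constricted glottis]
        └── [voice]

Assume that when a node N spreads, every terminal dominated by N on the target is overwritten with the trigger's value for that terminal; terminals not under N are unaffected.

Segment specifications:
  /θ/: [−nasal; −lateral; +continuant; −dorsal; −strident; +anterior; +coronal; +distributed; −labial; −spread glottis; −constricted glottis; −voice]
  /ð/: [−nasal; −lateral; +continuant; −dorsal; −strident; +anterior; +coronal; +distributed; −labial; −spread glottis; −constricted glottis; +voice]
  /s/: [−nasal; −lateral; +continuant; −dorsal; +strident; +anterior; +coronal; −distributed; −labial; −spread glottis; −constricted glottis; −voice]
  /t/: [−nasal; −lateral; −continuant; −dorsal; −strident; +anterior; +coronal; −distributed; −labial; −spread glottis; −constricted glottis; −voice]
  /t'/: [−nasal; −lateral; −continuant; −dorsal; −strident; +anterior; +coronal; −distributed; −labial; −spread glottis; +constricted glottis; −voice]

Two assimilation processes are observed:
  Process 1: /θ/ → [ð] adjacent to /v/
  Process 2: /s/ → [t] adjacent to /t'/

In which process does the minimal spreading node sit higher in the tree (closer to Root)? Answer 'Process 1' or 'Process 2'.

Process 2

Process 1: the feature that changes is [voice]; the minimal node is [voice] (depth 3).
Process 2 alters [continuant], [strident]; the lowest common ancestor is Oral Cavity (depth 2 from Root).
Oral Cavity is closer to Root than [voice], so Process 2 spreads the higher node.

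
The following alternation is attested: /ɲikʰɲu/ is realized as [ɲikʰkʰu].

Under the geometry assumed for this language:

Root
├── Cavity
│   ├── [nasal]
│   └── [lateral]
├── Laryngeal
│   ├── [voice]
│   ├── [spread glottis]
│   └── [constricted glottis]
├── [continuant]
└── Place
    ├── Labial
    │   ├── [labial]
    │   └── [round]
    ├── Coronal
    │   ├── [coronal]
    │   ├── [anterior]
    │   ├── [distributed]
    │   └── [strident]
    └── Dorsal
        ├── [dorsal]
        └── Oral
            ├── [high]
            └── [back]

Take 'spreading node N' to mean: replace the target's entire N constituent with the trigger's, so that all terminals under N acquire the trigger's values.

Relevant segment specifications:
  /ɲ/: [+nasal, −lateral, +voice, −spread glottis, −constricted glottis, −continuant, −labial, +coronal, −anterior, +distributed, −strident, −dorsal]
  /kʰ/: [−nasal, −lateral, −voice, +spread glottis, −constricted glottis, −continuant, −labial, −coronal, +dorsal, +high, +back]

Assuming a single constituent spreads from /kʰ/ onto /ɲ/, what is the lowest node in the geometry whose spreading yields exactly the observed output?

Root

/ɲ/ and [kʰ] differ in [voice], [spread glottis], [nasal], [coronal], [anterior], [distributed], [strident], [dorsal], [high], [back]; every other specified feature is identical.
Tracing each changed feature up the tree, the paths first meet at Root; any lower node misses at least one of them.
Delinking /ɲ/'s Root and associating /kʰ/'s Root gives precisely the feature bundle of [kʰ].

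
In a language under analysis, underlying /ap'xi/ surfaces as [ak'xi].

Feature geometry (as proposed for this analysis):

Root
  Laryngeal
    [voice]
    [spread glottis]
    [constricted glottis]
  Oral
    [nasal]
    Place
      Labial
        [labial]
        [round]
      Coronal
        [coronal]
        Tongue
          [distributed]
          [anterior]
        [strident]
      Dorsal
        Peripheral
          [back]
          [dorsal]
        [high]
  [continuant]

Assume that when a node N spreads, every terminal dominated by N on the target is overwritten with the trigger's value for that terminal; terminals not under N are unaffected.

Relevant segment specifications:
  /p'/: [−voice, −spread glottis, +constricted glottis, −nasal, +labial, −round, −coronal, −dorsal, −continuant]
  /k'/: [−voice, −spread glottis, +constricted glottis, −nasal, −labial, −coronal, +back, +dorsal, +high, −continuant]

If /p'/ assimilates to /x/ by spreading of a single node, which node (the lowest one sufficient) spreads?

Place

/p'/ and [k'] differ in [labial], [round], [dorsal], [high], [back]; every other specified feature is identical.
In this geometry the lowest node dominating all of them is Place: every daughter of Place dominates only a proper subset, so no lower node suffices.
Delinking /p'/'s Place and associating /x/'s Place gives precisely the feature bundle of [k'].
[continuant], [constricted glottis] stay as in /p'/ although /x/ differs there, so no node dominating them spread; among the remaining candidates Place is the lowest that derives the output.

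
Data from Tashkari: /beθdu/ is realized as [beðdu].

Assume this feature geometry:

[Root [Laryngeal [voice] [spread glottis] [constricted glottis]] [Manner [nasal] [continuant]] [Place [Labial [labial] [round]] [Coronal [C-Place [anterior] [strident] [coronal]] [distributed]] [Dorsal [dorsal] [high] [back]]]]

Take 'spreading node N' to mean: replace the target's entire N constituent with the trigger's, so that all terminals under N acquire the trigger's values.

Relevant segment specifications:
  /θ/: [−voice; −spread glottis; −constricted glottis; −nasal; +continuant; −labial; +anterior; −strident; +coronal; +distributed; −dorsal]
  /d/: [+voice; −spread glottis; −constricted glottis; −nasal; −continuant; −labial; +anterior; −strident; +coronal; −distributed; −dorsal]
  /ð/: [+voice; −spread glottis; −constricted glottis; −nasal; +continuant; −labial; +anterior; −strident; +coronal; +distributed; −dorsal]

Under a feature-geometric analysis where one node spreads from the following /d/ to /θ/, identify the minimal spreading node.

[voice]

Comparing /θ/ with its surface form [ð], the only feature that changes is [voice].
Only a single terminal changes, and /d/ supplies the new value, so [voice] itself is the minimal spreading constituent.
[continuant], [distributed] stay as in /θ/ although /d/ differs there, so no node dominating them spread; among the remaining candidates [voice] is the lowest that derives the output.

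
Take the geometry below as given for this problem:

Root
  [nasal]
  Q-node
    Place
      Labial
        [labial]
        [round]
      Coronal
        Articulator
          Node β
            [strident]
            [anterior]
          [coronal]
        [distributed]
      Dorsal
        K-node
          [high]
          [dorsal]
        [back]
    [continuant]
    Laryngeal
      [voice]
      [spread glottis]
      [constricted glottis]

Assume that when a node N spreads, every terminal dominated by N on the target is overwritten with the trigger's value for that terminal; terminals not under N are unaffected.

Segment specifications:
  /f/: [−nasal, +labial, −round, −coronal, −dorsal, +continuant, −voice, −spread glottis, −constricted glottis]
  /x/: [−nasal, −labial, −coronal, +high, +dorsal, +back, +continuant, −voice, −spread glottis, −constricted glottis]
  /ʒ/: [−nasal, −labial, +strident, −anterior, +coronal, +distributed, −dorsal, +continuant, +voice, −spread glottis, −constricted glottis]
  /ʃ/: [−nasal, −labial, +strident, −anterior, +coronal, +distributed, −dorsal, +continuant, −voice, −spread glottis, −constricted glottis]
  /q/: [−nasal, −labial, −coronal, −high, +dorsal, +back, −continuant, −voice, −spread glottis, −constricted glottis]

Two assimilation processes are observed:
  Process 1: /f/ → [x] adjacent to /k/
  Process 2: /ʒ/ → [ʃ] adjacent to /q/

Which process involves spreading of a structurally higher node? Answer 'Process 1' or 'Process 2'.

Process 1 alters [labial], [round], [dorsal], [high], [back]; the lowest common ancestor is Place (depth 2 from Root).
Process 2 alters [voice]; the lowest dominating node is [voice] (depth 3 from Root).
Depth 2 < depth 3; Process 1 involves the structurally higher constituent Place.

Process 1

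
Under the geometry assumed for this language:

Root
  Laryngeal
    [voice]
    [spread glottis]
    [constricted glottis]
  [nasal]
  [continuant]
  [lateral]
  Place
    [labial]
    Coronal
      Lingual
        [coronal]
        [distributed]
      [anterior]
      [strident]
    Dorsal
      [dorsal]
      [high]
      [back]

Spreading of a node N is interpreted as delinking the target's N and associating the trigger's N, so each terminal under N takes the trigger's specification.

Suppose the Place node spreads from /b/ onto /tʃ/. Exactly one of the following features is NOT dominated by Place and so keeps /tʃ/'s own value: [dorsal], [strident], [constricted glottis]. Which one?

[constricted glottis]

Under this geometry, Place contains [labial], [coronal], [distributed], [anterior], [strident], [dorsal], [high], [back].
Spreading Place replaces [dorsal], [strident] with the trigger's values, since each sits inside the Place constituent.
But [constricted glottis] is a dependent of Laryngeal, outside Place; it is therefore untouched by the spreading.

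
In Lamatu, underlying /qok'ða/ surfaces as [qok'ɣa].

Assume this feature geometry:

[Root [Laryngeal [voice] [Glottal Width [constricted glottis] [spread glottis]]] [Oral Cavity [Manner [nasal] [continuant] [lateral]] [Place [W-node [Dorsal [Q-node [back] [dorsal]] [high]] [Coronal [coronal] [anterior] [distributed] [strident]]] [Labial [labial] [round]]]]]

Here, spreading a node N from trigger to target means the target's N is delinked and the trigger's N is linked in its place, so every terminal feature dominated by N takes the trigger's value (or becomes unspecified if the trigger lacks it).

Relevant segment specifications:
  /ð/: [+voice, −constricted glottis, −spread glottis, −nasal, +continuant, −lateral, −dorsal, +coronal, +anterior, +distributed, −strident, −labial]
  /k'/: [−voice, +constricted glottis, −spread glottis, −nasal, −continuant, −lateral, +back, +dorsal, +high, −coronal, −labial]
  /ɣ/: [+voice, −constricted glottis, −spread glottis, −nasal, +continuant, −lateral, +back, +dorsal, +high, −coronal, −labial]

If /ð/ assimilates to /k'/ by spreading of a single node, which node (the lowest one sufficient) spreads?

Feature comparison: [coronal], [anterior], [distributed], [strident], [dorsal], [high], [back] differ between /ð/ and [ɣ]; the remaining terminals match.
These terminals are all dominated by W-node, and no proper subconstituent of W-node covers them all; W-node is their lowest common ancestor.
Delinking /ð/'s W-node and associating /k'/'s W-node gives precisely the feature bundle of [ɣ].
[voice], [constricted glottis] stay as in /ð/ although /k'/ differs there, so no node dominating them spread; among the remaining candidates W-node is the lowest that derives the output.

W-node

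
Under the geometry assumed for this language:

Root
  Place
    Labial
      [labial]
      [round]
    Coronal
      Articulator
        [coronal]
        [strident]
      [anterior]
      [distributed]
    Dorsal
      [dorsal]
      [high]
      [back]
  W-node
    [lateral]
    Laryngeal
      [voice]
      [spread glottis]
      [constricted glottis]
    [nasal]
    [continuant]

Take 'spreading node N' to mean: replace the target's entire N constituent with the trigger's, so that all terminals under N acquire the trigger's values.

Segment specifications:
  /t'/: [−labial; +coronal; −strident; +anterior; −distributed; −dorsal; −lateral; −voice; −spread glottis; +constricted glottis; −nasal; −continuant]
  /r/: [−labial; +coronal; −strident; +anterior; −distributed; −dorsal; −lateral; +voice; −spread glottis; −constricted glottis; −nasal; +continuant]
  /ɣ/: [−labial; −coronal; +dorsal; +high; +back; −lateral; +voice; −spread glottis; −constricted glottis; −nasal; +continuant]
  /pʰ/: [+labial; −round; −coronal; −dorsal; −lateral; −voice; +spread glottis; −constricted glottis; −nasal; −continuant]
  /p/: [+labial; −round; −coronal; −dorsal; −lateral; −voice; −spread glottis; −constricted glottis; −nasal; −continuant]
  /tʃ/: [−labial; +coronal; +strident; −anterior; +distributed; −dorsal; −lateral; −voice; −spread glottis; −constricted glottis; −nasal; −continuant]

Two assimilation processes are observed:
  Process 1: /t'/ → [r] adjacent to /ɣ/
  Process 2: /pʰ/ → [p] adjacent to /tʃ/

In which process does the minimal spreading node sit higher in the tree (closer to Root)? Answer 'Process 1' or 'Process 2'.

In Process 1, [voice], [constricted glottis], [continuant] change, so the minimal spreading node is W-node at depth 1.
Process 2: the feature that changes is [spread glottis]; the minimal node is [spread glottis] (depth 3).
Depth 1 < depth 3; Process 1 involves the structurally higher constituent W-node.

Process 1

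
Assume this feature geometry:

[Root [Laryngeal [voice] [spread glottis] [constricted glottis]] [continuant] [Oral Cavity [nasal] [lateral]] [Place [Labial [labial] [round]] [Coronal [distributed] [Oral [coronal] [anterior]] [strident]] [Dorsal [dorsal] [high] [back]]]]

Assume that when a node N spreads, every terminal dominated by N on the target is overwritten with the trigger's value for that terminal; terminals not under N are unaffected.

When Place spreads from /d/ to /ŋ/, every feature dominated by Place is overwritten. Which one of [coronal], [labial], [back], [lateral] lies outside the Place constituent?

[lateral]

Under this geometry, Place contains [labial], [round], [distributed], [coronal], [anterior], [strident], [dorsal], [high], [back].
Of the listed options, [back], [labial], [coronal] are among these and would be overwritten by spreading Place.
But [lateral] is a dependent of Oral Cavity, outside Place; it is therefore untouched by the spreading.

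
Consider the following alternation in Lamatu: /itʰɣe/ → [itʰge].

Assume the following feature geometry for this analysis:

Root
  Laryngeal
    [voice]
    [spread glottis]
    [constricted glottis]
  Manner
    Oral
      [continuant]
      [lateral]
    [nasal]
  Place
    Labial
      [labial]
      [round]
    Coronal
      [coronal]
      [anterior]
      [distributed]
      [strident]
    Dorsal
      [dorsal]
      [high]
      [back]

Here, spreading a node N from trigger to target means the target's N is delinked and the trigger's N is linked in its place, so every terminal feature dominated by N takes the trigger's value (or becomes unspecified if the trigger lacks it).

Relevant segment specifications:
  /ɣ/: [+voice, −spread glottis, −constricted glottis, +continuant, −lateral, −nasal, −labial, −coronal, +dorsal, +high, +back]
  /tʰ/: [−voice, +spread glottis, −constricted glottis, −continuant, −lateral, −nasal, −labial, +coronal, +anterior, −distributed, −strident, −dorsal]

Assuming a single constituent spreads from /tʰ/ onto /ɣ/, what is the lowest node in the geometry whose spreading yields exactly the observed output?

[continuant]

The alternation /ɣ/ → [g] changes [continuant] and nothing else.
Only a single terminal changes, and /tʰ/ supplies the new value, so [continuant] itself is the minimal spreading constituent.
[dorsal], [coronal] stay as in /ɣ/ although /tʰ/ differs there, so no node dominating them spread; among the remaining candidates [continuant] is the lowest that derives the output.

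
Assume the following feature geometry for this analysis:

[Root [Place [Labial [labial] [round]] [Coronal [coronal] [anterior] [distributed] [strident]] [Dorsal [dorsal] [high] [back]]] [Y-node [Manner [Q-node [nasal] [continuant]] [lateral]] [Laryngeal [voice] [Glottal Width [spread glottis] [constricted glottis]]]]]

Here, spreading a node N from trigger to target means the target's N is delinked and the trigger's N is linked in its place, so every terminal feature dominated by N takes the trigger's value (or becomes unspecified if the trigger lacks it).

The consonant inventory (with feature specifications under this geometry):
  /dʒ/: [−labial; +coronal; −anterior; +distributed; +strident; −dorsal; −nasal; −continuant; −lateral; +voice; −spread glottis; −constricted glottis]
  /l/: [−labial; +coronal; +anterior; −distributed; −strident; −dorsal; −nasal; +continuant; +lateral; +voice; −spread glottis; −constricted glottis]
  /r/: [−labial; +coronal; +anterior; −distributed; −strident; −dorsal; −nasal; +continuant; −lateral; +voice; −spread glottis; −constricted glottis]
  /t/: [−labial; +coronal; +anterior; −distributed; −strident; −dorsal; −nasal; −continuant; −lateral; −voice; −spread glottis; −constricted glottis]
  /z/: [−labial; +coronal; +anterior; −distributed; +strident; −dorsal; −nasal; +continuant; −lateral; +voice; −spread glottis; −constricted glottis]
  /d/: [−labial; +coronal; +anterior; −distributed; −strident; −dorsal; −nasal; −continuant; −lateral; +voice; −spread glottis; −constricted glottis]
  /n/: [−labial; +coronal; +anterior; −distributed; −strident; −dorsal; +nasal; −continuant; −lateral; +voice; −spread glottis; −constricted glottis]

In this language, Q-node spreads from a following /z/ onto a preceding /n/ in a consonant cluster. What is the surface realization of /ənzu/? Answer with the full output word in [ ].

The Q-node node dominates the terminals [nasal], [continuant].
After delinking /n/'s Q-node and linking /z/'s, the affected terminals become [−nasal], [+continuant]; [labial], [coronal], [anterior], … (outside Q-node) are retained from /n/.
The resulting bundle matches /r/ in the inventory; substituting it for /n/ gives [ərzu].

[ərzu]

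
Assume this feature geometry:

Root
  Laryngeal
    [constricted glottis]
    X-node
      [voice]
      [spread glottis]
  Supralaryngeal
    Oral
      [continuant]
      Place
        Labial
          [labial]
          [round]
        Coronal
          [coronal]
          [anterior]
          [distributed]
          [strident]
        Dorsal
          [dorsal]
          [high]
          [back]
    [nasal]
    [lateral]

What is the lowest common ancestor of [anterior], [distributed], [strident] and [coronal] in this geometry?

[anterior]: Root ▹ Supralaryngeal ▹ Oral ▹ Place ▹ Coronal ▹ [anterior].
[distributed]: Root ▹ Supralaryngeal ▹ Oral ▹ Place ▹ Coronal ▹ [distributed].
[strident]: Root ▹ Supralaryngeal ▹ Oral ▹ Place ▹ Coronal ▹ [strident].
[coronal]: Root ▹ Supralaryngeal ▹ Oral ▹ Place ▹ Coronal ▹ [coronal].
These paths first converge at Coronal; no daughter of Coronal dominates all 4 features, so Coronal is the minimal constituent.

Coronal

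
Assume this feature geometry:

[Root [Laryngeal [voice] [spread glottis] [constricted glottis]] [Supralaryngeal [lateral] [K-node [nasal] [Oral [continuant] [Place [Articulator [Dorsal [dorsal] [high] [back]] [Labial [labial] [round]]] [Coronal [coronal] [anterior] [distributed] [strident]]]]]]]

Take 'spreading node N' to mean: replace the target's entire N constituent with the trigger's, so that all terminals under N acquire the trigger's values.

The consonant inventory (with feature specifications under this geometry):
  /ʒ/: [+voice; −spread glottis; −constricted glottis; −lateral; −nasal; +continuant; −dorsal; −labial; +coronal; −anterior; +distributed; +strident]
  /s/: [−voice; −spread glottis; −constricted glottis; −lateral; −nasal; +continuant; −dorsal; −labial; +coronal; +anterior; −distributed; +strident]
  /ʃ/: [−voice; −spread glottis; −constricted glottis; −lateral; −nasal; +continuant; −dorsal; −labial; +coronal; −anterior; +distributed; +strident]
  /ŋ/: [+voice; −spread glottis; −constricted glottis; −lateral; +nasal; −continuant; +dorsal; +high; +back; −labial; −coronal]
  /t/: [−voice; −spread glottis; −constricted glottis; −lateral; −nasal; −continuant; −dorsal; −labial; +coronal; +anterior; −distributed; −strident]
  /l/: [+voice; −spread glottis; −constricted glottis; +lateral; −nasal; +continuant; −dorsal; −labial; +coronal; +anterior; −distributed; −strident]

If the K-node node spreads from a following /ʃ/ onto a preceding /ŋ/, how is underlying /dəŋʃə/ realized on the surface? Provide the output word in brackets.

K-node immediately or transitively dominates [nasal], [continuant], [dorsal], [high], [back], [labial], [round], [coronal], [anterior], [distributed], [strident].
Spreading K-node from /ʃ/ onto /ŋ/ replaces those values with /ʃ/'s: [−nasal], [+continuant], [−dorsal], [−labial], [+coronal], [−anterior], [+distributed], [+strident]. Features outside K-node ([voice], [spread glottis], [constricted glottis], …) stay as in /ŋ/.
Among the inventory, only /ʒ/ has exactly this specification, giving the surface form [dəʒʃə].

[dəʒʃə]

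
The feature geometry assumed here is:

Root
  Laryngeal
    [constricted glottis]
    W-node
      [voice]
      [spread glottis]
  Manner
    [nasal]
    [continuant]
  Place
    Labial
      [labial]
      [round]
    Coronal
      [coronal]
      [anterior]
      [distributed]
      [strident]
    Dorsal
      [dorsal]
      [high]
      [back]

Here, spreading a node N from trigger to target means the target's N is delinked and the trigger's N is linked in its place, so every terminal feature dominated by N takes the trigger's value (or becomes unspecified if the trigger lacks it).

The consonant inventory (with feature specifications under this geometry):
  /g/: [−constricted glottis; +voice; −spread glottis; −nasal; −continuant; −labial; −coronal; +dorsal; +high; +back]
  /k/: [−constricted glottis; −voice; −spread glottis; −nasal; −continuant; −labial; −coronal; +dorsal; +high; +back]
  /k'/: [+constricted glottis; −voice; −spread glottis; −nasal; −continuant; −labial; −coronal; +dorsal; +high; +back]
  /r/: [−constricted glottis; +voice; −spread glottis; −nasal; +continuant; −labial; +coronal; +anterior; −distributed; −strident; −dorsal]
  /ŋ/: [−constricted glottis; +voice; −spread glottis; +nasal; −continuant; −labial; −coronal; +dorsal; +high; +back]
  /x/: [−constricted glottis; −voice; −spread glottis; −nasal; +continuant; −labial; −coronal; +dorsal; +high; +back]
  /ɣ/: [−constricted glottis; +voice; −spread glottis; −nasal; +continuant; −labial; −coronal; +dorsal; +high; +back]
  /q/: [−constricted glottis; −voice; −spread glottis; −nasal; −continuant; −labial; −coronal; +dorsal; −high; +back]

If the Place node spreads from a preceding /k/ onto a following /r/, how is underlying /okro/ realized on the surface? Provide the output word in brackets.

The Place node dominates the terminals [labial], [round], [coronal], [anterior], [distributed], [strident], [dorsal], [high], [back].
The target acquires /k/'s values for everything under Place — [−labial], [−coronal], [+dorsal], [+high], [+back] — while keeping its own [constricted glottis], [voice], [spread glottis], ….
This feature bundle is that of [ɣ], so /okro/ surfaces as [okɣo].

[okɣo]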